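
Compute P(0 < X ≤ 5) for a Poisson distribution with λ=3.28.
0.847642

We have X ~ Poisson(λ=3.28).

To find P(0 < X ≤ 5), we use:
P(0 < X ≤ 5) = P(X ≤ 5) - P(X ≤ 0)
                 = F(5) - F(0)
                 = 0.885270 - 0.037628
                 = 0.847642

So there's approximately a 84.8% chance that X falls in this range.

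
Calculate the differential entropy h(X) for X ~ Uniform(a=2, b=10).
2.0794 nats

We have X ~ Uniform(a=2, b=10).

The differential entropy measures the uncertainty or information content of the distribution.

For a Uniform distribution with a=2, b=10:
h(X) = 2.0794 nats

(In bits, this would be 3.0000 bits.)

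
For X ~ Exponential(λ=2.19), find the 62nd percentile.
0.4418

We have X ~ Exponential(λ=2.19).

We want to find x such that P(X ≤ x) = 0.62.

This is the 62nd percentile, which means 62% of values fall below this point.

Using the inverse CDF (quantile function):
x = F⁻¹(0.62) = 0.4418

Verification: P(X ≤ 0.4418) = 0.62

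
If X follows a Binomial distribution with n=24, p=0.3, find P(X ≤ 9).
0.847218

We have X ~ Binomial(n=24, p=0.3).

The CDF gives us P(X ≤ k).

Using the CDF:
P(X ≤ 9) = 0.847218

This means there's approximately a 84.7% chance that X is at most 9.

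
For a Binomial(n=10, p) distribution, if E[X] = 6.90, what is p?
p = 0.69

For a Binomial(n, p) distribution:
E[X] = n × p

Given n = 10 and E[X] = 6.90:
6.90 = 10 × p
p = 6.90 / 10 = 0.69

Verification: Binomial(10, 0.69) has E[X] = 6.90 ✓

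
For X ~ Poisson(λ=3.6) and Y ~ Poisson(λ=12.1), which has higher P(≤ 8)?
X has higher probability (P(X ≤ 8) = 0.9883 > P(Y ≤ 8) = 0.1486)

Compute P(≤ 8) for each distribution:

X ~ Poisson(λ=3.6):
P(X ≤ 8) = 0.9883

Y ~ Poisson(λ=12.1):
P(Y ≤ 8) = 0.1486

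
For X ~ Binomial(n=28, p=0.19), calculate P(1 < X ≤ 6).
0.705588

We have X ~ Binomial(n=28, p=0.19).

To find P(1 < X ≤ 6), we use:
P(1 < X ≤ 6) = P(X ≤ 6) - P(X ≤ 1)
                 = F(6) - F(1)
                 = 0.726315 - 0.020728
                 = 0.705588

So there's approximately a 70.6% chance that X falls in this range.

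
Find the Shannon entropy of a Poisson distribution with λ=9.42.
2.5310 nats

We have X ~ Poisson(λ=9.42).

The Shannon entropy measures the uncertainty or information content of the distribution.

For a Poisson distribution with λ=9.42:
H(X) = 2.5310 nats

(In bits, this would be 3.6514 bits.)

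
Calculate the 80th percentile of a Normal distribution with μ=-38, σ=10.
-29.5838

We have X ~ Normal(μ=-38, σ=10).

We want to find x such that P(X ≤ x) = 0.8.

This is the 80th percentile, which means 80% of values fall below this point.

Using the inverse CDF (quantile function):
x = F⁻¹(0.8) = -29.5838

Verification: P(X ≤ -29.5838) = 0.8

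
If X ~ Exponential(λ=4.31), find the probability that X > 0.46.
0.137711

We have X ~ Exponential(λ=4.31).

P(X > 0.46) = 1 - P(X ≤ 0.46)
                = 1 - F(0.46)
                = 1 - 0.862289
                = 0.137711

So there's approximately a 13.8% chance that X exceeds 0.46.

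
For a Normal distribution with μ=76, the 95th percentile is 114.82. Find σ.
σ = 23.6009

For X ~ Normal(μ, σ), the p-th percentile satisfies x = μ + z_p × σ,
where z_p = Φ⁻¹(p) is the standard normal quantile.

Step 1: z_{0.95} = Φ⁻¹(0.95) = 1.6449

Step 2: Solve for σ:
114.82 = 76 + 1.6449 × σ
σ = (114.82 - 76) / 1.6449
σ = 38.82 / 1.6449
σ = 23.6009

Verification: μ + z × σ = 76 + 1.6449 × 23.6009 = 114.82 ✓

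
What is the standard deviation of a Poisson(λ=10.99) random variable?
3.3151

We have X ~ Poisson(λ=10.99).

For a Poisson distribution with λ=10.99:
σ = √Var(X) = 3.3151

The standard deviation is the square root of the variance.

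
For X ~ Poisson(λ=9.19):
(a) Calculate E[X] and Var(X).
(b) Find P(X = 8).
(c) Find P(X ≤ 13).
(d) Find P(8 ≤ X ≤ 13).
(a) E[X] = 9.1900, Var(X) = 9.1900
(b) P(X = 8) = 0.128777
(c) P(X ≤ 13) = 0.916172
(d) P(8 ≤ X ≤ 13) = 0.614053

We have X ~ Poisson(λ=9.19).

(a) Moments:
E[X] = 9.1900
Var(X) = 9.1900
σ = √Var(X) = 3.0315

(b) Point probability using PMF:
P(X = 8) = 0.128777

(c) Cumulative probability using CDF:
P(X ≤ 13) = F(13) = 0.916172

(d) Range probability:
P(8 ≤ X ≤ 13) = P(X ≤ 13) - P(X ≤ 7)
                   = F(13) - F(7)
                   = 0.916172 - 0.302119
                   = 0.614053

This means approximately 61.4% of outcomes fall in the interval [8, 13].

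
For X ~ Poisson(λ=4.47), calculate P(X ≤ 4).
0.537807

We have X ~ Poisson(λ=4.47).

The CDF gives us P(X ≤ k).

Using the CDF:
P(X ≤ 4) = 0.537807

This means there's approximately a 53.8% chance that X is at most 4.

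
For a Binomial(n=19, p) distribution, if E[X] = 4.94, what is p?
p = 0.26

For a Binomial(n, p) distribution:
E[X] = n × p

Given n = 19 and E[X] = 4.94:
4.94 = 19 × p
p = 4.94 / 19 = 0.26

Verification: Binomial(19, 0.26) has E[X] = 4.94 ✓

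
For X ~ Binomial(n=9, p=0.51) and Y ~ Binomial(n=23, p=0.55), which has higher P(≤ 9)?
X has higher probability (P(X ≤ 9) = 1.0000 > P(Y ≤ 9) = 0.0937)

Compute P(≤ 9) for each distribution:

X ~ Binomial(n=9, p=0.51):
P(X ≤ 9) = 1.0000

Y ~ Binomial(n=23, p=0.55):
P(Y ≤ 9) = 0.0937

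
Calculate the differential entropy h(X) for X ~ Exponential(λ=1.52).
0.5813 nats

We have X ~ Exponential(λ=1.52).

The differential entropy measures the uncertainty or information content of the distribution.

For an Exponential distribution with λ=1.52:
h(X) = 0.5813 nats

(In bits, this would be 0.8386 bits.)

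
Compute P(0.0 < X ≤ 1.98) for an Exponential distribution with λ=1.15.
0.897408

We have X ~ Exponential(λ=1.15).

To find P(0.0 < X ≤ 1.98), we use:
P(0.0 < X ≤ 1.98) = P(X ≤ 1.98) - P(X ≤ 0.0)
                 = F(1.98) - F(0.0)
                 = 0.897408 - 0.000000
                 = 0.897408

So there's approximately a 89.7% chance that X falls in this range.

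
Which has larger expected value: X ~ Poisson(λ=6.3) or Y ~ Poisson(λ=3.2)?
X has larger mean (6.3000 > 3.2000)

Compute the expected value for each distribution:

X ~ Poisson(λ=6.3):
E[X] = 6.3000

Y ~ Poisson(λ=3.2):
E[Y] = 3.2000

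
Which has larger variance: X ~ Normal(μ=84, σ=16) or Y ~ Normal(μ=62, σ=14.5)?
X has larger variance (256.0000 > 210.2500)

Compute the variance for each distribution:

X ~ Normal(μ=84, σ=16):
Var(X) = 256.0000

Y ~ Normal(μ=62, σ=14.5):
Var(Y) = 210.2500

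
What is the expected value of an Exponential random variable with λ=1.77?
0.5650

We have X ~ Exponential(λ=1.77).

For an Exponential distribution with λ=1.77:
E[X] = 0.5650

This is the expected (average) value of X.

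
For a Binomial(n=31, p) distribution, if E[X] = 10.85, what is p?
p = 0.35

For a Binomial(n, p) distribution:
E[X] = n × p

Given n = 31 and E[X] = 10.85:
10.85 = 31 × p
p = 10.85 / 31 = 0.35

Verification: Binomial(31, 0.35) has E[X] = 10.85 ✓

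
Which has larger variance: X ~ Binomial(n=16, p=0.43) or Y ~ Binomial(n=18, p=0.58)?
Y has larger variance (4.3848 > 3.9216)

Compute the variance for each distribution:

X ~ Binomial(n=16, p=0.43):
Var(X) = 3.9216

Y ~ Binomial(n=18, p=0.58):
Var(Y) = 4.3848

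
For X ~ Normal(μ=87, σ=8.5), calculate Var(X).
72.2500

We have X ~ Normal(μ=87, σ=8.5).

For a Normal distribution with μ=87, σ=8.5:
Var(X) = 72.2500

The variance measures the spread of the distribution around the mean.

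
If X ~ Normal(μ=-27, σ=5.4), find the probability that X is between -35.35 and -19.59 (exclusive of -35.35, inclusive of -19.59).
0.853986

We have X ~ Normal(μ=-27, σ=5.4).

To find P(-35.35 < X ≤ -19.59), we use:
P(-35.35 < X ≤ -19.59) = P(X ≤ -19.59) - P(X ≤ -35.35)
                 = F(-19.59) - F(-35.35)
                 = 0.915003 - 0.061017
                 = 0.853986

So there's approximately a 85.4% chance that X falls in this range.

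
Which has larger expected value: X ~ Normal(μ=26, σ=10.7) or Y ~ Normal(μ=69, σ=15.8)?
Y has larger mean (69.0000 > 26.0000)

Compute the expected value for each distribution:

X ~ Normal(μ=26, σ=10.7):
E[X] = 26.0000

Y ~ Normal(μ=69, σ=15.8):
E[Y] = 69.0000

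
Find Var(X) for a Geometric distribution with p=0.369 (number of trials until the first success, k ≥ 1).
4.6342

We have X ~ Geometric(p=0.369) (number of trials until the first success, k ≥ 1).

For a Geometric distribution with p=0.369 (number of trials until the first success, k ≥ 1):
Var(X) = 4.6342

The variance measures the spread of the distribution around the mean.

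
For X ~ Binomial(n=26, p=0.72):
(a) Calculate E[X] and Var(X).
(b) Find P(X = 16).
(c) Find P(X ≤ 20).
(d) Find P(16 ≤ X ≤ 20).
(a) E[X] = 18.7200, Var(X) = 5.2416
(b) P(X = 16) = 0.082061
(c) P(X ≤ 20) = 0.777348
(d) P(16 ≤ X ≤ 20) = 0.694077

We have X ~ Binomial(n=26, p=0.72).

(a) Moments:
E[X] = 18.7200
Var(X) = 5.2416
σ = √Var(X) = 2.2895

(b) Point probability using PMF:
P(X = 16) = 0.082061

(c) Cumulative probability using CDF:
P(X ≤ 20) = F(20) = 0.777348

(d) Range probability:
P(16 ≤ X ≤ 20) = P(X ≤ 20) - P(X ≤ 15)
                   = F(20) - F(15)
                   = 0.777348 - 0.083271
                   = 0.694077

This means approximately 69.4% of outcomes fall in the interval [16, 20].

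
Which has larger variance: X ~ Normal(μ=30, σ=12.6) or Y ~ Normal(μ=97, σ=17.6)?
Y has larger variance (309.7600 > 158.7600)

Compute the variance for each distribution:

X ~ Normal(μ=30, σ=12.6):
Var(X) = 158.7600

Y ~ Normal(μ=97, σ=17.6):
Var(Y) = 309.7600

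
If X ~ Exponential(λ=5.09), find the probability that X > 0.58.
0.052225

We have X ~ Exponential(λ=5.09).

P(X > 0.58) = 1 - P(X ≤ 0.58)
                = 1 - F(0.58)
                = 1 - 0.947775
                = 0.052225

So there's approximately a 5.2% chance that X exceeds 0.58.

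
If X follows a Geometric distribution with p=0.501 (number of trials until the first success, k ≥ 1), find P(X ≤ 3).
0.875749

We have X ~ Geometric(p=0.501) (number of trials until the first success, k ≥ 1).

The CDF gives us P(X ≤ k).

Using the CDF:
P(X ≤ 3) = 0.875749

This means there's approximately a 87.6% chance that X is at most 3.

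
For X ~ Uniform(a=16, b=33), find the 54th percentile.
25.1800

We have X ~ Uniform(a=16, b=33).

We want to find x such that P(X ≤ x) = 0.54.

This is the 54th percentile, which means 54% of values fall below this point.

Using the inverse CDF (quantile function):
x = F⁻¹(0.54) = 25.1800

Verification: P(X ≤ 25.1800) = 0.54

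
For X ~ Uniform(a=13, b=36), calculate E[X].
24.5000

We have X ~ Uniform(a=13, b=36).

For a Uniform distribution with a=13, b=36:
E[X] = 24.5000

This is the expected (average) value of X.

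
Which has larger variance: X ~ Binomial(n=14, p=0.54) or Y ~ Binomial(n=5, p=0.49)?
X has larger variance (3.4776 > 1.2495)

Compute the variance for each distribution:

X ~ Binomial(n=14, p=0.54):
Var(X) = 3.4776

Y ~ Binomial(n=5, p=0.49):
Var(Y) = 1.2495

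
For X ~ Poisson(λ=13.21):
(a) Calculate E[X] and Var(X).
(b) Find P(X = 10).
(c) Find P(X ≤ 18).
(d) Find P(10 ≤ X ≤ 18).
(a) E[X] = 13.2100, Var(X) = 13.2100
(b) P(X = 10) = 0.081702
(c) P(X ≤ 18) = 0.921490
(d) P(10 ≤ X ≤ 18) = 0.769106

We have X ~ Poisson(λ=13.21).

(a) Moments:
E[X] = 13.2100
Var(X) = 13.2100
σ = √Var(X) = 3.6346

(b) Point probability using PMF:
P(X = 10) = 0.081702

(c) Cumulative probability using CDF:
P(X ≤ 18) = F(18) = 0.921490

(d) Range probability:
P(10 ≤ X ≤ 18) = P(X ≤ 18) - P(X ≤ 9)
                   = F(18) - F(9)
                   = 0.921490 - 0.152384
                   = 0.769106

This means approximately 76.9% of outcomes fall in the interval [10, 18].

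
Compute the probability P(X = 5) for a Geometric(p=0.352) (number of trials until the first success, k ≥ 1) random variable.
0.062064

We have X ~ Geometric(p=0.352) (number of trials until the first success, k ≥ 1).

For a Geometric distribution, the PMF gives us the probability of each outcome.

Using the PMF formula:
P(X = 5) = 0.062064

Rounded to 4 decimal places: 0.0621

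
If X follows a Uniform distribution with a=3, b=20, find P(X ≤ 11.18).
0.481176

We have X ~ Uniform(a=3, b=20).

The CDF gives us P(X ≤ k).

Using the CDF:
P(X ≤ 11.18) = 0.481176

This means there's approximately a 48.1% chance that X is at most 11.18.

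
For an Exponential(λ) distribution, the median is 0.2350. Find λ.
λ = 2.9496

For X ~ Exponential(λ), the CDF is F(x) = 1 - e^(-λx).
The median m satisfies F(m) = 0.5:
1 - e^(-λm) = 0.5
e^(-λm) = 0.5
λm = ln(2)
m = ln(2) / λ

Given m = 0.2350:
λ = ln(2) / 0.2350 = 0.693147 / 0.2350 = 2.9496

Verification: ln(2) / 2.9496 = 0.2350 ✓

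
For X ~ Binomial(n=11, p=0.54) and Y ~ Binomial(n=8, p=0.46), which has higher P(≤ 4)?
Y has higher probability (P(Y ≤ 4) = 0.7202 > P(X ≤ 4) = 0.1919)

Compute P(≤ 4) for each distribution:

X ~ Binomial(n=11, p=0.54):
P(X ≤ 4) = 0.1919

Y ~ Binomial(n=8, p=0.46):
P(Y ≤ 4) = 0.7202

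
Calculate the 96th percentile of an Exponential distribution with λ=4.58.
0.7028

We have X ~ Exponential(λ=4.58).

We want to find x such that P(X ≤ x) = 0.96.

This is the 96th percentile, which means 96% of values fall below this point.

Using the inverse CDF (quantile function):
x = F⁻¹(0.96) = 0.7028

Verification: P(X ≤ 0.7028) = 0.96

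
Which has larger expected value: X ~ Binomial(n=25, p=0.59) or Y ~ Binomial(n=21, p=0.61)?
X has larger mean (14.7500 > 12.8100)

Compute the expected value for each distribution:

X ~ Binomial(n=25, p=0.59):
E[X] = 14.7500

Y ~ Binomial(n=21, p=0.61):
E[Y] = 12.8100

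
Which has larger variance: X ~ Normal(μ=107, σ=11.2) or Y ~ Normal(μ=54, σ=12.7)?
Y has larger variance (161.2900 > 125.4400)

Compute the variance for each distribution:

X ~ Normal(μ=107, σ=11.2):
Var(X) = 125.4400

Y ~ Normal(μ=54, σ=12.7):
Var(Y) = 161.2900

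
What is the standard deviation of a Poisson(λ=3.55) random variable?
1.8841

We have X ~ Poisson(λ=3.55).

For a Poisson distribution with λ=3.55:
σ = √Var(X) = 1.8841

The standard deviation is the square root of the variance.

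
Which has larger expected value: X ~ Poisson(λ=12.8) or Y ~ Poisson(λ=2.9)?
X has larger mean (12.8000 > 2.9000)

Compute the expected value for each distribution:

X ~ Poisson(λ=12.8):
E[X] = 12.8000

Y ~ Poisson(λ=2.9):
E[Y] = 2.9000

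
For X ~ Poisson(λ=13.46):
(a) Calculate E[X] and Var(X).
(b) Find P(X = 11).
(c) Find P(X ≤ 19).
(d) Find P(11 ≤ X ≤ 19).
(a) E[X] = 13.4600, Var(X) = 13.4600
(b) P(X = 11) = 0.093915
(c) P(X ≤ 19) = 0.943467
(d) P(11 ≤ X ≤ 19) = 0.729186

We have X ~ Poisson(λ=13.46).

(a) Moments:
E[X] = 13.4600
Var(X) = 13.4600
σ = √Var(X) = 3.6688

(b) Point probability using PMF:
P(X = 11) = 0.093915

(c) Cumulative probability using CDF:
P(X ≤ 19) = F(19) = 0.943467

(d) Range probability:
P(11 ≤ X ≤ 19) = P(X ≤ 19) - P(X ≤ 10)
                   = F(19) - F(10)
                   = 0.943467 - 0.214281
                   = 0.729186

This means approximately 72.9% of outcomes fall in the interval [11, 19].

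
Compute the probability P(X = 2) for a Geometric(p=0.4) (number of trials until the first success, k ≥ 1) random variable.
0.240000

We have X ~ Geometric(p=0.4) (number of trials until the first success, k ≥ 1).

For a Geometric distribution, the PMF gives us the probability of each outcome.

Using the PMF formula:
P(X = 2) = 0.240000

Rounded to 4 decimal places: 0.2400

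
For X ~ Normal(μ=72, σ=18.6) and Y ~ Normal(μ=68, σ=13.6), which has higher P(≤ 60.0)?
Y has higher probability (P(Y ≤ 60.0) = 0.2782 > P(X ≤ 60.0) = 0.2594)

Compute P(≤ 60.0) for each distribution:

X ~ Normal(μ=72, σ=18.6):
P(X ≤ 60.0) = 0.2594

Y ~ Normal(μ=68, σ=13.6):
P(Y ≤ 60.0) = 0.2782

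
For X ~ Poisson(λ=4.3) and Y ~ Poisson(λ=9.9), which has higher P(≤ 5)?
X has higher probability (P(X ≤ 5) = 0.7367 > P(Y ≤ 5) = 0.0710)

Compute P(≤ 5) for each distribution:

X ~ Poisson(λ=4.3):
P(X ≤ 5) = 0.7367

Y ~ Poisson(λ=9.9):
P(Y ≤ 5) = 0.0710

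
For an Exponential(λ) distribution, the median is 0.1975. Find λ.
λ = 3.5096

For X ~ Exponential(λ), the CDF is F(x) = 1 - e^(-λx).
The median m satisfies F(m) = 0.5:
1 - e^(-λm) = 0.5
e^(-λm) = 0.5
λm = ln(2)
m = ln(2) / λ

Given m = 0.1975:
λ = ln(2) / 0.1975 = 0.693147 / 0.1975 = 3.5096

Verification: ln(2) / 3.5096 = 0.1975 ✓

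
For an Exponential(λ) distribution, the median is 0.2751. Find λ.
λ = 2.5196

For X ~ Exponential(λ), the CDF is F(x) = 1 - e^(-λx).
The median m satisfies F(m) = 0.5:
1 - e^(-λm) = 0.5
e^(-λm) = 0.5
λm = ln(2)
m = ln(2) / λ

Given m = 0.2751:
λ = ln(2) / 0.2751 = 0.693147 / 0.2751 = 2.5196

Verification: ln(2) / 2.5196 = 0.2751 ✓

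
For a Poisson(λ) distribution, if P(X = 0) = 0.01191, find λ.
λ = 4.4304

For a Poisson(λ) distribution, the PMF at 0 is:
P(X = 0) = λ^0 e^(-λ) / 0! = e^(-λ)

Given P(X = 0) = 0.01191:
e^(-λ) = 0.01191
-λ = ln(0.01191)
λ = -ln(0.01191) = 4.4304

Verification: e^(-4.4304) = 0.01191 ✓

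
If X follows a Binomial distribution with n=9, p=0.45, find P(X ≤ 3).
0.361385

We have X ~ Binomial(n=9, p=0.45).

The CDF gives us P(X ≤ k).

Using the CDF:
P(X ≤ 3) = 0.361385

This means there's approximately a 36.1% chance that X is at most 3.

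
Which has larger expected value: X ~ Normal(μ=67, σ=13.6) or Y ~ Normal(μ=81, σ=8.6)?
Y has larger mean (81.0000 > 67.0000)

Compute the expected value for each distribution:

X ~ Normal(μ=67, σ=13.6):
E[X] = 67.0000

Y ~ Normal(μ=81, σ=8.6):
E[Y] = 81.0000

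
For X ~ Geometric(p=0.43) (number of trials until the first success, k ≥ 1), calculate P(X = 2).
0.245100

We have X ~ Geometric(p=0.43) (number of trials until the first success, k ≥ 1).

For a Geometric distribution, the PMF gives us the probability of each outcome.

Using the PMF formula:
P(X = 2) = 0.245100

Rounded to 4 decimal places: 0.2451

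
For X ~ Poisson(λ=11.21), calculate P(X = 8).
0.083730

We have X ~ Poisson(λ=11.21).

For a Poisson distribution, the PMF gives us the probability of each outcome.

Using the PMF formula:
P(X = 8) = 0.083730

Rounded to 4 decimal places: 0.0837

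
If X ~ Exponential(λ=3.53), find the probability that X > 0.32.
0.323162

We have X ~ Exponential(λ=3.53).

P(X > 0.32) = 1 - P(X ≤ 0.32)
                = 1 - F(0.32)
                = 1 - 0.676838
                = 0.323162

So there's approximately a 32.3% chance that X exceeds 0.32.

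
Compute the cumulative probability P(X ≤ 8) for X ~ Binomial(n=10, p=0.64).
0.923619

We have X ~ Binomial(n=10, p=0.64).

The CDF gives us P(X ≤ k).

Using the CDF:
P(X ≤ 8) = 0.923619

This means there's approximately a 92.4% chance that X is at most 8.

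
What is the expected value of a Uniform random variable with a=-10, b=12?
1.0000

We have X ~ Uniform(a=-10, b=12).

For a Uniform distribution with a=-10, b=12:
E[X] = 1.0000

This is the expected (average) value of X.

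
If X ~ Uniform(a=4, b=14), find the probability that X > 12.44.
0.156000

We have X ~ Uniform(a=4, b=14).

P(X > 12.44) = 1 - P(X ≤ 12.44)
                = 1 - F(12.44)
                = 1 - 0.844000
                = 0.156000

So there's approximately a 15.6% chance that X exceeds 12.44.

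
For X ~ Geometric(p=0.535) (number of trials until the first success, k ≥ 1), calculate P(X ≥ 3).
0.216225

We have X ~ Geometric(p=0.535) (number of trials until the first success, k ≥ 1).

For discrete distributions, P(X ≥ 3) = 1 - P(X ≤ 2).

P(X ≤ 2) = 0.783775
P(X ≥ 3) = 1 - 0.783775 = 0.216225

So there's approximately a 21.6% chance that X is at least 3.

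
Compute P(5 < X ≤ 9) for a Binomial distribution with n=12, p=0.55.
0.697173

We have X ~ Binomial(n=12, p=0.55).

To find P(5 < X ≤ 9), we use:
P(5 < X ≤ 9) = P(X ≤ 9) - P(X ≤ 5)
                 = F(9) - F(5)
                 = 0.957858 - 0.260685
                 = 0.697173

So there's approximately a 69.7% chance that X falls in this range.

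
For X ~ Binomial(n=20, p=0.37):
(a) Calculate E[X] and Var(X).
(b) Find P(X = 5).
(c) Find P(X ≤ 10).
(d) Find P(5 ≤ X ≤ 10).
(a) E[X] = 7.4000, Var(X) = 4.6620
(b) P(X = 5) = 0.105090
(c) P(X ≤ 10) = 0.922460
(d) P(5 ≤ X ≤ 10) = 0.836546

We have X ~ Binomial(n=20, p=0.37).

(a) Moments:
E[X] = 7.4000
Var(X) = 4.6620
σ = √Var(X) = 2.1592

(b) Point probability using PMF:
P(X = 5) = 0.105090

(c) Cumulative probability using CDF:
P(X ≤ 10) = F(10) = 0.922460

(d) Range probability:
P(5 ≤ X ≤ 10) = P(X ≤ 10) - P(X ≤ 4)
                   = F(10) - F(4)
                   = 0.922460 - 0.085914
                   = 0.836546

This means approximately 83.7% of outcomes fall in the interval [5, 10].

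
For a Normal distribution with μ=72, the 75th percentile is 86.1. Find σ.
σ = 20.9047

For X ~ Normal(μ, σ), the p-th percentile satisfies x = μ + z_p × σ,
where z_p = Φ⁻¹(p) is the standard normal quantile.

Step 1: z_{0.75} = Φ⁻¹(0.75) = 0.6745

Step 2: Solve for σ:
86.1 = 72 + 0.6745 × σ
σ = (86.1 - 72) / 0.6745
σ = 14.10 / 0.6745
σ = 20.9047

Verification: μ + z × σ = 72 + 0.6745 × 20.9047 = 86.10 ✓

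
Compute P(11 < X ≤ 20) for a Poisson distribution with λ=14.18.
0.701595

We have X ~ Poisson(λ=14.18).

To find P(11 < X ≤ 20), we use:
P(11 < X ≤ 20) = P(X ≤ 20) - P(X ≤ 11)
                 = F(20) - F(11)
                 = 0.946743 - 0.245149
                 = 0.701595

So there's approximately a 70.2% chance that X falls in this range.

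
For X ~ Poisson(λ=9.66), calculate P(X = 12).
0.087923

We have X ~ Poisson(λ=9.66).

For a Poisson distribution, the PMF gives us the probability of each outcome.

Using the PMF formula:
P(X = 12) = 0.087923

Rounded to 4 decimal places: 0.0879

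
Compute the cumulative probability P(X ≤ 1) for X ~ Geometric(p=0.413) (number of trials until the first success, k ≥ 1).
0.413000

We have X ~ Geometric(p=0.413) (number of trials until the first success, k ≥ 1).

The CDF gives us P(X ≤ k).

Using the CDF:
P(X ≤ 1) = 0.413000

This means there's approximately a 41.3% chance that X is at most 1.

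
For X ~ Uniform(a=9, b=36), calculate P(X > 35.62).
0.014074

We have X ~ Uniform(a=9, b=36).

P(X > 35.62) = 1 - P(X ≤ 35.62)
                = 1 - F(35.62)
                = 1 - 0.985926
                = 0.014074

So there's approximately a 1.4% chance that X exceeds 35.62.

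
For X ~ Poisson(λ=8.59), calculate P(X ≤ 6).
0.246713

We have X ~ Poisson(λ=8.59).

The CDF gives us P(X ≤ k).

Using the CDF:
P(X ≤ 6) = 0.246713

This means there's approximately a 24.7% chance that X is at most 6.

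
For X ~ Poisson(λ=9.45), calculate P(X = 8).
0.124123

We have X ~ Poisson(λ=9.45).

For a Poisson distribution, the PMF gives us the probability of each outcome.

Using the PMF formula:
P(X = 8) = 0.124123

Rounded to 4 decimal places: 0.1241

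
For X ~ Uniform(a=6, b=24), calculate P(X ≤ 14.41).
0.467222

We have X ~ Uniform(a=6, b=24).

The CDF gives us P(X ≤ k).

Using the CDF:
P(X ≤ 14.41) = 0.467222

This means there's approximately a 46.7% chance that X is at most 14.41.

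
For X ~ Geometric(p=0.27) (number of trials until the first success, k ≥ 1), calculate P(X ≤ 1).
0.270000

We have X ~ Geometric(p=0.27) (number of trials until the first success, k ≥ 1).

The CDF gives us P(X ≤ k).

Using the CDF:
P(X ≤ 1) = 0.270000

This means there's approximately a 27.0% chance that X is at most 1.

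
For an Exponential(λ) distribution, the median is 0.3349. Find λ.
λ = 2.0697

For X ~ Exponential(λ), the CDF is F(x) = 1 - e^(-λx).
The median m satisfies F(m) = 0.5:
1 - e^(-λm) = 0.5
e^(-λm) = 0.5
λm = ln(2)
m = ln(2) / λ

Given m = 0.3349:
λ = ln(2) / 0.3349 = 0.693147 / 0.3349 = 2.0697

Verification: ln(2) / 2.0697 = 0.3349 ✓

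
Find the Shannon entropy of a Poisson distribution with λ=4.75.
2.1775 nats

We have X ~ Poisson(λ=4.75).

The Shannon entropy measures the uncertainty or information content of the distribution.

For a Poisson distribution with λ=4.75:
H(X) = 2.1775 nats

(In bits, this would be 3.1415 bits.)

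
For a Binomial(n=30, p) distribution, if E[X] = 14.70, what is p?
p = 0.49

For a Binomial(n, p) distribution:
E[X] = n × p

Given n = 30 and E[X] = 14.70:
14.70 = 30 × p
p = 14.70 / 30 = 0.49

Verification: Binomial(30, 0.49) has E[X] = 14.70 ✓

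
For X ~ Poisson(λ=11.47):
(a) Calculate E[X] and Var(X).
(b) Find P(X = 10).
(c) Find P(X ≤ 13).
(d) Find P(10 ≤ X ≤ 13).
(a) E[X] = 11.4700, Var(X) = 11.4700
(b) P(X = 10) = 0.113374
(c) P(X ≤ 13) = 0.736037
(d) P(10 ≤ X ≤ 13) = 0.444287

We have X ~ Poisson(λ=11.47).

(a) Moments:
E[X] = 11.4700
Var(X) = 11.4700
σ = √Var(X) = 3.3867

(b) Point probability using PMF:
P(X = 10) = 0.113374

(c) Cumulative probability using CDF:
P(X ≤ 13) = F(13) = 0.736037

(d) Range probability:
P(10 ≤ X ≤ 13) = P(X ≤ 13) - P(X ≤ 9)
                   = F(13) - F(9)
                   = 0.736037 - 0.291750
                   = 0.444287

This means approximately 44.4% of outcomes fall in the interval [10, 13].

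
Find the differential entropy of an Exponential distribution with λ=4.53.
-0.5107 nats

We have X ~ Exponential(λ=4.53).

The differential entropy measures the uncertainty or information content of the distribution.

For an Exponential distribution with λ=4.53:
h(X) = -0.5107 nats

(In bits, this would be -0.7368 bits.)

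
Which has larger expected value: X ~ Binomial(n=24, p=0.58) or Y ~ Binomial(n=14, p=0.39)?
X has larger mean (13.9200 > 5.4600)

Compute the expected value for each distribution:

X ~ Binomial(n=24, p=0.58):
E[X] = 13.9200

Y ~ Binomial(n=14, p=0.39):
E[Y] = 5.4600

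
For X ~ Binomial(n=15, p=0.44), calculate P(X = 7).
0.198711

We have X ~ Binomial(n=15, p=0.44).

For a Binomial distribution, the PMF gives us the probability of each outcome.

Using the PMF formula:
P(X = 7) = 0.198711

Rounded to 4 decimal places: 0.1987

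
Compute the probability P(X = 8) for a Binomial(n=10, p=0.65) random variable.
0.175653

We have X ~ Binomial(n=10, p=0.65).

For a Binomial distribution, the PMF gives us the probability of each outcome.

Using the PMF formula:
P(X = 8) = 0.175653

Rounded to 4 decimal places: 0.1757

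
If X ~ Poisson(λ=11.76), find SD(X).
3.4293

We have X ~ Poisson(λ=11.76).

For a Poisson distribution with λ=11.76:
σ = √Var(X) = 3.4293

The standard deviation is the square root of the variance.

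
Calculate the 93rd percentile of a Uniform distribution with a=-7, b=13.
11.6000

We have X ~ Uniform(a=-7, b=13).

We want to find x such that P(X ≤ x) = 0.93.

This is the 93rd percentile, which means 93% of values fall below this point.

Using the inverse CDF (quantile function):
x = F⁻¹(0.93) = 11.6000

Verification: P(X ≤ 11.6000) = 0.93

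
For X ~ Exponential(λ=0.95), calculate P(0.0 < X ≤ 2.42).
0.899641

We have X ~ Exponential(λ=0.95).

To find P(0.0 < X ≤ 2.42), we use:
P(0.0 < X ≤ 2.42) = P(X ≤ 2.42) - P(X ≤ 0.0)
                 = F(2.42) - F(0.0)
                 = 0.899641 - 0.000000
                 = 0.899641

So there's approximately a 90.0% chance that X falls in this range.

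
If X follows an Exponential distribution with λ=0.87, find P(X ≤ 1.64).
0.759924

We have X ~ Exponential(λ=0.87).

The CDF gives us P(X ≤ k).

Using the CDF:
P(X ≤ 1.64) = 0.759924

This means there's approximately a 76.0% chance that X is at most 1.64.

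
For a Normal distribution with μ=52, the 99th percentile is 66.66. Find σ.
σ = 6.3017

For X ~ Normal(μ, σ), the p-th percentile satisfies x = μ + z_p × σ,
where z_p = Φ⁻¹(p) is the standard normal quantile.

Step 1: z_{0.99} = Φ⁻¹(0.99) = 2.3263

Step 2: Solve for σ:
66.66 = 52 + 2.3263 × σ
σ = (66.66 - 52) / 2.3263
σ = 14.66 / 2.3263
σ = 6.3017

Verification: μ + z × σ = 52 + 2.3263 × 6.3017 = 66.66 ✓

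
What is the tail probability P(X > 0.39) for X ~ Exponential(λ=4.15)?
0.198196

We have X ~ Exponential(λ=4.15).

P(X > 0.39) = 1 - P(X ≤ 0.39)
                = 1 - F(0.39)
                = 1 - 0.801804
                = 0.198196

So there's approximately a 19.8% chance that X exceeds 0.39.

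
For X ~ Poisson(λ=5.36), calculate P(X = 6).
0.154824

We have X ~ Poisson(λ=5.36).

For a Poisson distribution, the PMF gives us the probability of each outcome.

Using the PMF formula:
P(X = 6) = 0.154824

Rounded to 4 decimal places: 0.1548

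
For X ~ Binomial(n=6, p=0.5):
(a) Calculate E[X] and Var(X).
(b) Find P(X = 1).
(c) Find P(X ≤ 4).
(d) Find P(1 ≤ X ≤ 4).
(a) E[X] = 3.0000, Var(X) = 1.5000
(b) P(X = 1) = 0.093750
(c) P(X ≤ 4) = 0.890625
(d) P(1 ≤ X ≤ 4) = 0.875000

We have X ~ Binomial(n=6, p=0.5).

(a) Moments:
E[X] = 3.0000
Var(X) = 1.5000
σ = √Var(X) = 1.2247

(b) Point probability using PMF:
P(X = 1) = 0.093750

(c) Cumulative probability using CDF:
P(X ≤ 4) = F(4) = 0.890625

(d) Range probability:
P(1 ≤ X ≤ 4) = P(X ≤ 4) - P(X ≤ 0)
                   = F(4) - F(0)
                   = 0.890625 - 0.015625
                   = 0.875000

This means approximately 87.5% of outcomes fall in the interval [1, 4].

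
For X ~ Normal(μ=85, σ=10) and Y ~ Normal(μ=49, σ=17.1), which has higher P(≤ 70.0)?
Y has higher probability (P(Y ≤ 70.0) = 0.8903 > P(X ≤ 70.0) = 0.0668)

Compute P(≤ 70.0) for each distribution:

X ~ Normal(μ=85, σ=10):
P(X ≤ 70.0) = 0.0668

Y ~ Normal(μ=49, σ=17.1):
P(Y ≤ 70.0) = 0.8903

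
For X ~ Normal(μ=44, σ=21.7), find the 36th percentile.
36.2214

We have X ~ Normal(μ=44, σ=21.7).

We want to find x such that P(X ≤ x) = 0.36.

This is the 36th percentile, which means 36% of values fall below this point.

Using the inverse CDF (quantile function):
x = F⁻¹(0.36) = 36.2214

Verification: P(X ≤ 36.2214) = 0.36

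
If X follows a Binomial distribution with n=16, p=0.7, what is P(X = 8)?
0.048678

We have X ~ Binomial(n=16, p=0.7).

For a Binomial distribution, the PMF gives us the probability of each outcome.

Using the PMF formula:
P(X = 8) = 0.048678

Rounded to 4 decimal places: 0.0487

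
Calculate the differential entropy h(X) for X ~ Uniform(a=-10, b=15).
3.2189 nats

We have X ~ Uniform(a=-10, b=15).

The differential entropy measures the uncertainty or information content of the distribution.

For a Uniform distribution with a=-10, b=15:
h(X) = 3.2189 nats

(In bits, this would be 4.6439 bits.)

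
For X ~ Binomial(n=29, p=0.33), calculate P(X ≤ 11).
0.779657

We have X ~ Binomial(n=29, p=0.33).

The CDF gives us P(X ≤ k).

Using the CDF:
P(X ≤ 11) = 0.779657

This means there's approximately a 78.0% chance that X is at most 11.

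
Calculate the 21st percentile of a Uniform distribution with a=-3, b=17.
1.2000

We have X ~ Uniform(a=-3, b=17).

We want to find x such that P(X ≤ x) = 0.21.

This is the 21st percentile, which means 21% of values fall below this point.

Using the inverse CDF (quantile function):
x = F⁻¹(0.21) = 1.2000

Verification: P(X ≤ 1.2000) = 0.21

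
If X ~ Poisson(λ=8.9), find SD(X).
2.9833

We have X ~ Poisson(λ=8.9).

For a Poisson distribution with λ=8.9:
σ = √Var(X) = 2.9833

The standard deviation is the square root of the variance.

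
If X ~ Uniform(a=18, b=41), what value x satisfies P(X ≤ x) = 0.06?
19.3800

We have X ~ Uniform(a=18, b=41).

We want to find x such that P(X ≤ x) = 0.06.

This is the 6th percentile, which means 6% of values fall below this point.

Using the inverse CDF (quantile function):
x = F⁻¹(0.06) = 19.3800

Verification: P(X ≤ 19.3800) = 0.06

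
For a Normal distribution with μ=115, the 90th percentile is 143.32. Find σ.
σ = 22.0982

For X ~ Normal(μ, σ), the p-th percentile satisfies x = μ + z_p × σ,
where z_p = Φ⁻¹(p) is the standard normal quantile.

Step 1: z_{0.9} = Φ⁻¹(0.9) = 1.2816

Step 2: Solve for σ:
143.32 = 115 + 1.2816 × σ
σ = (143.32 - 115) / 1.2816
σ = 28.32 / 1.2816
σ = 22.0982

Verification: μ + z × σ = 115 + 1.2816 × 22.0982 = 143.32 ✓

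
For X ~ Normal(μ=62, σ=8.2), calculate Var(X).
67.2400

We have X ~ Normal(μ=62, σ=8.2).

For a Normal distribution with μ=62, σ=8.2:
Var(X) = 67.2400

The variance measures the spread of the distribution around the mean.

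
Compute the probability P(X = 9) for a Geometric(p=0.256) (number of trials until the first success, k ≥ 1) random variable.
0.024034

We have X ~ Geometric(p=0.256) (number of trials until the first success, k ≥ 1).

For a Geometric distribution, the PMF gives us the probability of each outcome.

Using the PMF formula:
P(X = 9) = 0.024034

Rounded to 4 decimal places: 0.0240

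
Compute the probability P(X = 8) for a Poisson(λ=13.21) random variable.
0.042138

We have X ~ Poisson(λ=13.21).

For a Poisson distribution, the PMF gives us the probability of each outcome.

Using the PMF formula:
P(X = 8) = 0.042138

Rounded to 4 decimal places: 0.0421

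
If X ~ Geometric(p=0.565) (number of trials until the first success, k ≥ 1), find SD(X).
1.1673

We have X ~ Geometric(p=0.565) (number of trials until the first success, k ≥ 1).

For a Geometric distribution with p=0.565 (number of trials until the first success, k ≥ 1):
σ = √Var(X) = 1.1673

The standard deviation is the square root of the variance.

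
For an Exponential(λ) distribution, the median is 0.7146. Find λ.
λ = 0.9700

For X ~ Exponential(λ), the CDF is F(x) = 1 - e^(-λx).
The median m satisfies F(m) = 0.5:
1 - e^(-λm) = 0.5
e^(-λm) = 0.5
λm = ln(2)
m = ln(2) / λ

Given m = 0.7146:
λ = ln(2) / 0.7146 = 0.693147 / 0.7146 = 0.9700

Verification: ln(2) / 0.9700 = 0.7146 ✓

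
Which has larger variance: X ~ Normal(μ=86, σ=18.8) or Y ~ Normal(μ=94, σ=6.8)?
X has larger variance (353.4400 > 46.2400)

Compute the variance for each distribution:

X ~ Normal(μ=86, σ=18.8):
Var(X) = 353.4400

Y ~ Normal(μ=94, σ=6.8):
Var(Y) = 46.2400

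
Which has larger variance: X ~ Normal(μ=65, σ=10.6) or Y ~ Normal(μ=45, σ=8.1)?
X has larger variance (112.3600 > 65.6100)

Compute the variance for each distribution:

X ~ Normal(μ=65, σ=10.6):
Var(X) = 112.3600

Y ~ Normal(μ=45, σ=8.1):
Var(Y) = 65.6100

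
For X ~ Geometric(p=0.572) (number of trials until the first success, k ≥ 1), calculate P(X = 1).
0.572000

We have X ~ Geometric(p=0.572) (number of trials until the first success, k ≥ 1).

For a Geometric distribution, the PMF gives us the probability of each outcome.

Using the PMF formula:
P(X = 1) = 0.572000

Rounded to 4 decimal places: 0.5720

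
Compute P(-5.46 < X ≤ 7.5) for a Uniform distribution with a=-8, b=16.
0.540000

We have X ~ Uniform(a=-8, b=16).

To find P(-5.46 < X ≤ 7.5), we use:
P(-5.46 < X ≤ 7.5) = P(X ≤ 7.5) - P(X ≤ -5.46)
                 = F(7.5) - F(-5.46)
                 = 0.645833 - 0.105833
                 = 0.540000

So there's approximately a 54.0% chance that X falls in this range.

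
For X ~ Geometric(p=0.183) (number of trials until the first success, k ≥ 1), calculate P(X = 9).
0.036327

We have X ~ Geometric(p=0.183) (number of trials until the first success, k ≥ 1).

For a Geometric distribution, the PMF gives us the probability of each outcome.

Using the PMF formula:
P(X = 9) = 0.036327

Rounded to 4 decimal places: 0.0363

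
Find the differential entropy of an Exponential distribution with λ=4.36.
-0.4725 nats

We have X ~ Exponential(λ=4.36).

The differential entropy measures the uncertainty or information content of the distribution.

For an Exponential distribution with λ=4.36:
h(X) = -0.4725 nats

(In bits, this would be -0.6816 bits.)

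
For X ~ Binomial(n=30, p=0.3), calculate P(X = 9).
0.157291

We have X ~ Binomial(n=30, p=0.3).

For a Binomial distribution, the PMF gives us the probability of each outcome.

Using the PMF formula:
P(X = 9) = 0.157291

Rounded to 4 decimal places: 0.1573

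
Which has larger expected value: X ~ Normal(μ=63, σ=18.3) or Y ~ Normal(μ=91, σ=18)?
Y has larger mean (91.0000 > 63.0000)

Compute the expected value for each distribution:

X ~ Normal(μ=63, σ=18.3):
E[X] = 63.0000

Y ~ Normal(μ=91, σ=18):
E[Y] = 91.0000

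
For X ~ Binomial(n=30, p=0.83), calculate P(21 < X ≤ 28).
0.916978

We have X ~ Binomial(n=30, p=0.83).

To find P(21 < X ≤ 28), we use:
P(21 < X ≤ 28) = P(X ≤ 28) - P(X ≤ 21)
                 = F(28) - F(21)
                 = 0.973312 - 0.056333
                 = 0.916978

So there's approximately a 91.7% chance that X falls in this range.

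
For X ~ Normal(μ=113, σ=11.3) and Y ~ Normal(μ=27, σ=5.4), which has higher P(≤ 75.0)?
Y has higher probability (P(Y ≤ 75.0) = 1.0000 > P(X ≤ 75.0) = 0.0004)

Compute P(≤ 75.0) for each distribution:

X ~ Normal(μ=113, σ=11.3):
P(X ≤ 75.0) = 0.0004

Y ~ Normal(μ=27, σ=5.4):
P(Y ≤ 75.0) = 1.0000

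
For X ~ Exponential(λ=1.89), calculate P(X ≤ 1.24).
0.904019

We have X ~ Exponential(λ=1.89).

The CDF gives us P(X ≤ k).

Using the CDF:
P(X ≤ 1.24) = 0.904019

This means there's approximately a 90.4% chance that X is at most 1.24.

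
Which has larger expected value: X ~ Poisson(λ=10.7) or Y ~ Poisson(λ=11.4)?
Y has larger mean (11.4000 > 10.7000)

Compute the expected value for each distribution:

X ~ Poisson(λ=10.7):
E[X] = 10.7000

Y ~ Poisson(λ=11.4):
E[Y] = 11.4000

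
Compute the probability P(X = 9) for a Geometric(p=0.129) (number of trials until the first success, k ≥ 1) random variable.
0.042730

We have X ~ Geometric(p=0.129) (number of trials until the first success, k ≥ 1).

For a Geometric distribution, the PMF gives us the probability of each outcome.

Using the PMF formula:
P(X = 9) = 0.042730

Rounded to 4 decimal places: 0.0427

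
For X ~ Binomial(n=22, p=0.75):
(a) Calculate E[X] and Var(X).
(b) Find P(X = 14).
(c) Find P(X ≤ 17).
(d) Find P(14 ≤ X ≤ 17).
(a) E[X] = 16.5000, Var(X) = 4.1250
(b) P(X = 14) = 0.086939
(c) P(X ≤ 17) = 0.676514
(d) P(14 ≤ X ≤ 17) = 0.601926

We have X ~ Binomial(n=22, p=0.75).

(a) Moments:
E[X] = 16.5000
Var(X) = 4.1250
σ = √Var(X) = 2.0310

(b) Point probability using PMF:
P(X = 14) = 0.086939

(c) Cumulative probability using CDF:
P(X ≤ 17) = F(17) = 0.676514

(d) Range probability:
P(14 ≤ X ≤ 17) = P(X ≤ 17) - P(X ≤ 13)
                   = F(17) - F(13)
                   = 0.676514 - 0.074588
                   = 0.601926

This means approximately 60.2% of outcomes fall in the interval [14, 17].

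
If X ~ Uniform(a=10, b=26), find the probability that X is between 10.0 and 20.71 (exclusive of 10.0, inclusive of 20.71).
0.669375

We have X ~ Uniform(a=10, b=26).

To find P(10.0 < X ≤ 20.71), we use:
P(10.0 < X ≤ 20.71) = P(X ≤ 20.71) - P(X ≤ 10.0)
                 = F(20.71) - F(10.0)
                 = 0.669375 - 0.000000
                 = 0.669375

So there's approximately a 66.9% chance that X falls in this range.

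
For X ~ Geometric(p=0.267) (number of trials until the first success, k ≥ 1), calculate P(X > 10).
0.044775

We have X ~ Geometric(p=0.267) (number of trials until the first success, k ≥ 1).

P(X > 10) = 1 - P(X ≤ 10)
                = 1 - F(10)
                = 1 - 0.955225
                = 0.044775

So there's approximately a 4.5% chance that X exceeds 10.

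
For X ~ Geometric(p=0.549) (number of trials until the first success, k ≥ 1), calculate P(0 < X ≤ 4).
0.958628

We have X ~ Geometric(p=0.549) (number of trials until the first success, k ≥ 1).

To find P(0 < X ≤ 4), we use:
P(0 < X ≤ 4) = P(X ≤ 4) - P(X ≤ 0)
                 = F(4) - F(0)
                 = 0.958628 - 0.000000
                 = 0.958628

So there's approximately a 95.9% chance that X falls in this range.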